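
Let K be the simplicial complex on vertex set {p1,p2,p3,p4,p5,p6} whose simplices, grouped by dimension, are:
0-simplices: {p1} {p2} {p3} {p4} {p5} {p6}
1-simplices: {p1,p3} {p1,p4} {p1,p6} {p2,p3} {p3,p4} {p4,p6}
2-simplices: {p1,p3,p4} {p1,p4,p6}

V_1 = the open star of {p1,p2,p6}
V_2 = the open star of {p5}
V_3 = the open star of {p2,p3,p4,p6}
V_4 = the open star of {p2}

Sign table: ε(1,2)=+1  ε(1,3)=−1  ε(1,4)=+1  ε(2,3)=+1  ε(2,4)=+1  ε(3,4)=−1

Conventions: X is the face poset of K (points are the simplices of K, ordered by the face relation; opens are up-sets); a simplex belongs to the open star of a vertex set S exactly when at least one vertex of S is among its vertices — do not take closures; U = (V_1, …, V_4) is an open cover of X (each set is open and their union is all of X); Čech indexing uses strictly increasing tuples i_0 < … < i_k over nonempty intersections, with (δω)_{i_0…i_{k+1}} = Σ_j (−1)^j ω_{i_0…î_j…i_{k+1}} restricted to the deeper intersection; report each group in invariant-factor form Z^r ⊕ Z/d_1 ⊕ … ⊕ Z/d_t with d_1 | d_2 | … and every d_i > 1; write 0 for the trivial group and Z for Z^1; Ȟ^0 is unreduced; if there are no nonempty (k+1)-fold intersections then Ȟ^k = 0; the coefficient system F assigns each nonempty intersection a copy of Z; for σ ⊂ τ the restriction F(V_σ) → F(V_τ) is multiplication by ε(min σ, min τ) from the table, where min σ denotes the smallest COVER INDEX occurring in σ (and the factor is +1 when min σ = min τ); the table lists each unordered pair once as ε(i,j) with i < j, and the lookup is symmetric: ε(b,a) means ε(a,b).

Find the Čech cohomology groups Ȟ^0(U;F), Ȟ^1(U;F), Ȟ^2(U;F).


cover nerve:
  V1={{p1},{p2},{p6},{p1,p3},{p1,p4},{p1,p6},{p2,p3},{p4,p6},{p1,p3,p4},{p1,p4,p6}} V2={{p5}} V3={{p2},{p3},{p4},{p6},{p1,p3},{p1,p4},{p1,p6},{p2,p3},{p3,p4},{p4,p6},{p1,p3,p4},{p1,p4,p6}} V4={{p2},{p2,p3}}
  V13={{p2},{p6},{p1,p3},{p1,p4},{p1,p6},{p2,p3},{p4,p6},{p1,p3,p4},{p1,p4,p6}} V14={{p2},{p2,p3}} V34={{p2},{p2,p3}}
  V134={{p2},{p2,p3}}
C dims 4,3,1; δ0: rk 2, SNF 1^2; δ1: rk 1, SNF 1^1
Ȟ^0: (4−2)−0=2 ⇒ Z^2
Ȟ^1: (3−1)−2=0 ⇒ 0
Ȟ^2: (1−0)−1=0 ⇒ 0

Ȟ^0(U;F) ≅ Z^2, Ȟ^1(U;F) ≅ 0 and Ȟ^2(U;F) ≅ 0


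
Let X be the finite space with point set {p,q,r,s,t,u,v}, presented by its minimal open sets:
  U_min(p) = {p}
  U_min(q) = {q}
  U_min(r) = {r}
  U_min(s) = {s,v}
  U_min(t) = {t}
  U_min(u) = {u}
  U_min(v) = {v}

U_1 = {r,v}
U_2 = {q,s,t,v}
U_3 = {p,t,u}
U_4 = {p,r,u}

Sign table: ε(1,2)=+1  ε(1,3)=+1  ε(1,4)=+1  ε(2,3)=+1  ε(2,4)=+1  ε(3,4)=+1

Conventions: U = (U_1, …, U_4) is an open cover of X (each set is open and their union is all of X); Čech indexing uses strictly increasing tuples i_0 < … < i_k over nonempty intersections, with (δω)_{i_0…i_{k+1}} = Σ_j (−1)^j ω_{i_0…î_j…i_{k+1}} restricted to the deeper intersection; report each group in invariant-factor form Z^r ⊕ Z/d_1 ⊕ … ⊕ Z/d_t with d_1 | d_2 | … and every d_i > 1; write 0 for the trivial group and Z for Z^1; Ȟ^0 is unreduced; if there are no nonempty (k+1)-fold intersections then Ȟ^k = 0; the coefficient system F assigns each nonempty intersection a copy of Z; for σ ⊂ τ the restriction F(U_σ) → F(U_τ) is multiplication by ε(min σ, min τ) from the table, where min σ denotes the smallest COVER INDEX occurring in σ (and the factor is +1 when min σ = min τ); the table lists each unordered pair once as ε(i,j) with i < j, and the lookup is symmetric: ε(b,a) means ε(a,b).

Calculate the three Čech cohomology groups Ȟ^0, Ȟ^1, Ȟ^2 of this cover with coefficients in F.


cover nerve:
  U12={v} U14={r} U23={t} U34={p,u}
C dims 4,4; δ0: rk 3, SNF 1^3
Ȟ^0: (4−3)−0=1 ⇒ Z
Ȟ^1: (4−0)−3=1 ⇒ Z
Ȟ^2: (0−0)−0=0 ⇒ 0

Ȟ^0(U;F) ≅ Z, Ȟ^1(U;F) ≅ Z and Ȟ^2(U;F) ≅ 0


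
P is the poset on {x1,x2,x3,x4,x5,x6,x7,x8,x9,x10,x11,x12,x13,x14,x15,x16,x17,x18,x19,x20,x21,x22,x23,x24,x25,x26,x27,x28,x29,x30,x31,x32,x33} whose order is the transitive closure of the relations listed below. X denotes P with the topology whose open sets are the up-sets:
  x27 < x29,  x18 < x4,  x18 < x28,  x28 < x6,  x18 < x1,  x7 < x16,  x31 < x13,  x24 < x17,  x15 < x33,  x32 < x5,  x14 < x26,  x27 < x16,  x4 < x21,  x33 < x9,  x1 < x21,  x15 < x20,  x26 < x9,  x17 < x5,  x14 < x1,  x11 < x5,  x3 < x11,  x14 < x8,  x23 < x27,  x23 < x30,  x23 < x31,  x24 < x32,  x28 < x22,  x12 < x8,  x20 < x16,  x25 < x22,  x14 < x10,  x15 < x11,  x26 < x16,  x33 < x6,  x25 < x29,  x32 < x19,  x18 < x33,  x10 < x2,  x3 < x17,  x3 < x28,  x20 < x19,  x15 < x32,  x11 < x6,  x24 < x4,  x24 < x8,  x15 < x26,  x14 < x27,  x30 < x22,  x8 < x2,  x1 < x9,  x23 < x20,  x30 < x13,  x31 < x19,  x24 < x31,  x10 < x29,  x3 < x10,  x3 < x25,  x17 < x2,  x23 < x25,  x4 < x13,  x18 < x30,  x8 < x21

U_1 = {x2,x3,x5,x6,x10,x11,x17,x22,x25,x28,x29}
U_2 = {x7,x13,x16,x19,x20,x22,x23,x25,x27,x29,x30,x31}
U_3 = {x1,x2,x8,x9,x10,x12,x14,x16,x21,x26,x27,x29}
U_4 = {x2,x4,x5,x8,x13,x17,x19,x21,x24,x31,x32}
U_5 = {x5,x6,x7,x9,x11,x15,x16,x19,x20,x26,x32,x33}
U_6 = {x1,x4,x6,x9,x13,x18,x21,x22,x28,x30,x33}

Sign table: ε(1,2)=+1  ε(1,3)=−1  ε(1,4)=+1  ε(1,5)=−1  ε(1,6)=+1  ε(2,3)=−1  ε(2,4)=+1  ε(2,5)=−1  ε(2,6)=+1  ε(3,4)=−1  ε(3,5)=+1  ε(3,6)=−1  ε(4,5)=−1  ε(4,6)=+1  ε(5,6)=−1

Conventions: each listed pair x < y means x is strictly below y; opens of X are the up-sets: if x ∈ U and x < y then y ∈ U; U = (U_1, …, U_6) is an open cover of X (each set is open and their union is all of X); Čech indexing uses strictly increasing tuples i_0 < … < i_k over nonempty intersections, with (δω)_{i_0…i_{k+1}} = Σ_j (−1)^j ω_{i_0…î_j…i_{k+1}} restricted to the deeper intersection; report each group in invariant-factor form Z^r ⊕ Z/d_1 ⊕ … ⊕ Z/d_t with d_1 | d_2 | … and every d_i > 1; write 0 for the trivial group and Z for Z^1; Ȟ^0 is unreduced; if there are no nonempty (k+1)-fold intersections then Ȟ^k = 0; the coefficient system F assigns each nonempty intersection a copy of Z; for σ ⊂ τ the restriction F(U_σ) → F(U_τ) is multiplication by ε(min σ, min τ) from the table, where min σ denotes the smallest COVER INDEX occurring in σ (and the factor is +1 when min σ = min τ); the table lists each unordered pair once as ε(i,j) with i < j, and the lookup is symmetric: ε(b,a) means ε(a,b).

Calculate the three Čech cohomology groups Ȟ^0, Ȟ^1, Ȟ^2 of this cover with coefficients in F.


nonempty intersections:
  U12={x22,x25,x29} U13={x2,x10,x29} U14={x2,x5,x17} U15={x5,x6,x11} U16={x6,x22,x28} U23={x16,x27,x29} U24={x13,x19,x31} U25={x7,x16,x19,x20} U26={x13,x22,x30} U34={x2,x8,x21} U35={x9,x16,x26} U36={x1,x9,x21} U45={x5,x19,x32} U46={x4,x13,x21} U56={x6,x9,x33}
  U123={x29} U126={x22} U134={x2} U145={x5} U156={x6} U235={x16} U245={x19} U246={x13} U346={x21} U356={x9}
C dims 6,15,10; δ0: rk 5, SNF 1^5; δ1: rk 10, SNF 1^9·2
Ȟ^0: (6−5)−0=1 ⇒ Z
Ȟ^1: (15−10)−5=0 ⇒ 0
Ȟ^2: (10−0)−10=0 plus torsion [2] ⇒ Z/2

Ȟ^0 ≅ Z; Ȟ^1 ≅ 0; Ȟ^2 ≅ Z/2


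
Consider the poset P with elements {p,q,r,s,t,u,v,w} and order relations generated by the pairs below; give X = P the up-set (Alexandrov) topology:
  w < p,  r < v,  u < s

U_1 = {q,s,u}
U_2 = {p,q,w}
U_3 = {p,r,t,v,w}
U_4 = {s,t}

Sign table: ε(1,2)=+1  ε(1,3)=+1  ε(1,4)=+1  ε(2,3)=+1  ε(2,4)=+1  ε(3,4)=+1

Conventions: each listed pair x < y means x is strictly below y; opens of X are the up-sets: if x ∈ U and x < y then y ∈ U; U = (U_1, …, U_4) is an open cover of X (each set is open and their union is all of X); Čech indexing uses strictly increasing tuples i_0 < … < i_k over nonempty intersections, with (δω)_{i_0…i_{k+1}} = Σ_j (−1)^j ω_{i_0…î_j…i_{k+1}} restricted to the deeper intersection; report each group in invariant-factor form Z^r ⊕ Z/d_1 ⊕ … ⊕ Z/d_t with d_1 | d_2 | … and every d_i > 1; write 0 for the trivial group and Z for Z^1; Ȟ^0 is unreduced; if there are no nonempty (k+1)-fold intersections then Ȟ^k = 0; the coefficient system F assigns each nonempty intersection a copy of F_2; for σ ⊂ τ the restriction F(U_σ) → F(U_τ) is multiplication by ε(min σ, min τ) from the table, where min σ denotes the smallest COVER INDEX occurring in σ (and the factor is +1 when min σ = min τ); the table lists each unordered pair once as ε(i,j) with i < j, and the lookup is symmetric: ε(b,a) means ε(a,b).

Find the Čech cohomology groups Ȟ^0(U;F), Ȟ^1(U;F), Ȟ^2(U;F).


Ȟ^0 ≅ Z/2, Ȟ^1 ≅ Z/2 and Ȟ^2 ≅ 0

nerve of the cover:
  U12={q} U14={s} U23={p,w} U34={t}
C dims 4,4; δ0: rk_F2 3
Ȟ^0 = (4 − 3) − 0 = 1, so Ȟ^0 ≅ Z/2
Ȟ^1 = (4 − 0) − 3 = 1, so Ȟ^1 ≅ Z/2
Ȟ^2 = (0 − 0) − 0 = 0, so Ȟ^2 ≅ 0


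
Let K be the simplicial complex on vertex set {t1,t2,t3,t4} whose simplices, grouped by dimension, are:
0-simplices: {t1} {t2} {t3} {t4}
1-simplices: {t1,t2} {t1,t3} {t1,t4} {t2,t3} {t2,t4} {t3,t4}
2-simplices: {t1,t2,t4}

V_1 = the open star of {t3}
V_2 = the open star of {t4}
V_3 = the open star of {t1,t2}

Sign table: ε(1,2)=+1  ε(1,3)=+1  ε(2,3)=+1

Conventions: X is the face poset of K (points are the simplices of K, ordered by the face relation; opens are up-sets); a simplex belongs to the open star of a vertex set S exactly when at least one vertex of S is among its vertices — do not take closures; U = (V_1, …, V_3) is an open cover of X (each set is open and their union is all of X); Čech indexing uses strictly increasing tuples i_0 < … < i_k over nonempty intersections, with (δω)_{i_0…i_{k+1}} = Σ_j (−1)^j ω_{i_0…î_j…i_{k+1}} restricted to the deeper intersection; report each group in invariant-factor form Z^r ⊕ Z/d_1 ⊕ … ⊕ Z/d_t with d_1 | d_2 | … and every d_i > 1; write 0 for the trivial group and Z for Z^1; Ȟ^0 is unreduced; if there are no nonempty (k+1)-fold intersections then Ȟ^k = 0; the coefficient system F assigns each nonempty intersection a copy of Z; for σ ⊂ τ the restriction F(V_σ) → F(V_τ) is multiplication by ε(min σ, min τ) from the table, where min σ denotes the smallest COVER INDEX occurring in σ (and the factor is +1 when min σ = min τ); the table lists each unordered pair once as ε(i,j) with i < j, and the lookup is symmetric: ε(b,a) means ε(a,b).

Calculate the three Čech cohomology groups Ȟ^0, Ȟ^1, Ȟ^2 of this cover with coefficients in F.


Ȟ^0(U;F) ≅ Z, Ȟ^1(U;F) ≅ Z and Ȟ^2(U;F) ≅ 0

nerve of the cover:
  V1={{t3},{t1,t3},{t2,t3},{t3,t4}} V2={{t4},{t1,t4},{t2,t4},{t3,t4},{t1,t2,t4}} V3={{t1},{t2},{t1,t2},{t1,t3},{t1,t4},{t2,t3},{t2,t4},{t1,t2,t4}}
  V12={{t3,t4}} V13={{t1,t3},{t2,t3}} V23={{t1,t4},{t2,t4},{t1,t2,t4}}
C dims 3,3; δ0: rk 2, SNF 1^2
Ȟ^0 = (3 − 2) − 0 = 1, so Ȟ^0 ≅ Z
Ȟ^1 = (3 − 0) − 2 = 1, so Ȟ^1 ≅ Z
Ȟ^2 = (0 − 0) − 0 = 0, so Ȟ^2 ≅ 0


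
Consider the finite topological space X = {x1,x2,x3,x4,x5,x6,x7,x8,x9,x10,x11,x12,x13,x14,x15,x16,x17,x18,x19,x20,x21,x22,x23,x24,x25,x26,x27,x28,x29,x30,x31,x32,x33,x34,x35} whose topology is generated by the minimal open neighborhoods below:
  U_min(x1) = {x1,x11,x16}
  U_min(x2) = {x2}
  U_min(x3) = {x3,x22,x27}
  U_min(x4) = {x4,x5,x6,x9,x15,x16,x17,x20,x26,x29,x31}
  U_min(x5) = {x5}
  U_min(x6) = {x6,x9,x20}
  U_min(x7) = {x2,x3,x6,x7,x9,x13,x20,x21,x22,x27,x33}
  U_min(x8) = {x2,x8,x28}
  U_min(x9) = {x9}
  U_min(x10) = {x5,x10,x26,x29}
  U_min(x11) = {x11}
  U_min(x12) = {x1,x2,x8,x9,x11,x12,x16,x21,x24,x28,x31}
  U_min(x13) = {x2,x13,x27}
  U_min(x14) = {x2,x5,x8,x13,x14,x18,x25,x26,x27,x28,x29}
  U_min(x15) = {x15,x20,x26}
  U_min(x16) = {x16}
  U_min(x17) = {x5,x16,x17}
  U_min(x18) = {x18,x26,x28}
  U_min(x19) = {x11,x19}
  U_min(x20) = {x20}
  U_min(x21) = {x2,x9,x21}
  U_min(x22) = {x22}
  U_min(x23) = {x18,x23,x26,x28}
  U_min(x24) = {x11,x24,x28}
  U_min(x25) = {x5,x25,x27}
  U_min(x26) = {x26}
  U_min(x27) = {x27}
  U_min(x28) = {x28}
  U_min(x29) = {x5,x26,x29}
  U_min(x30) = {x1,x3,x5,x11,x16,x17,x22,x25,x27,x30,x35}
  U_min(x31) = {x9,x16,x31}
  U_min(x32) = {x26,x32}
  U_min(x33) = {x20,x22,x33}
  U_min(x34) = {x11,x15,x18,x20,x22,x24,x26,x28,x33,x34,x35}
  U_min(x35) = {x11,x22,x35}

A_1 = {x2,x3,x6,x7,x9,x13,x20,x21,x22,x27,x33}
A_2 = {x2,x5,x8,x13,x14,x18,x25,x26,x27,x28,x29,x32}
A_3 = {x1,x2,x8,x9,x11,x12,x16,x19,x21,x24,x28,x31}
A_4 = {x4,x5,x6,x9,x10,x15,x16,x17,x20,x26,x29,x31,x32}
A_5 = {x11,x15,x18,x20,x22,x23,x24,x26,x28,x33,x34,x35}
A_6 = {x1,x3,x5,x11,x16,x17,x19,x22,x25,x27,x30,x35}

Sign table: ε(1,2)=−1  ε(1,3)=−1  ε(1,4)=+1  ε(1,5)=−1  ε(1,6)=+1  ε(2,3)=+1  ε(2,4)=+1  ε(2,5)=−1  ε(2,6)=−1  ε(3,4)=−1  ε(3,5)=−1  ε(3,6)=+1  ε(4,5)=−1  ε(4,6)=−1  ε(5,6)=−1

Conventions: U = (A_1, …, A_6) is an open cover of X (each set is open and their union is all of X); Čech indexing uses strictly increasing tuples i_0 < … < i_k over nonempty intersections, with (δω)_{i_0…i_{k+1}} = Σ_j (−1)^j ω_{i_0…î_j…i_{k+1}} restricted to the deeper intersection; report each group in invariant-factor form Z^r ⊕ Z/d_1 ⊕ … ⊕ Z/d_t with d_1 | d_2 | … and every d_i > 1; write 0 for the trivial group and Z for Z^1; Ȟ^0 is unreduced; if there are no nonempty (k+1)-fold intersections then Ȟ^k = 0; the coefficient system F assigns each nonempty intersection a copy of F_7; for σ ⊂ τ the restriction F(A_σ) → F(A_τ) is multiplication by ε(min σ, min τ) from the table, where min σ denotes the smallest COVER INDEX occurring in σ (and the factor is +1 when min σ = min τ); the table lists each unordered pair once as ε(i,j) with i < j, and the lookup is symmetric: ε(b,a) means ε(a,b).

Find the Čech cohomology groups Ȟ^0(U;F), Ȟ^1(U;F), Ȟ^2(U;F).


Ȟ^0 ≅ 0,  Ȟ^1 ≅ 0,  Ȟ^2 ≅ Z/7

intersection data:
  A12={x2,x13,x27} A13={x2,x9,x21} A14={x6,x9,x20} A15={x20,x22,x33} A16={x3,x22,x27} A23={x2,x8,x28} A24={x5,x26,x29,x32} A25={x18,x26,x28} A26={x5,x25,x27} A34={x9,x16,x31} A35={x11,x24,x28} A36={x1,x11,x16,x19} A45={x15,x20,x26} A46={x5,x16,x17} A56={x11,x22,x35}
  A123={x2} A126={x27} A134={x9} A145={x20} A156={x22} A235={x28} A245={x26} A246={x5} A346={x16} A356={x11}
C dims 6,15,10; δ0: rk_F7 6; δ1: rk_F7 9
Ȟ^0 = (6 − 6) − 0 = 0, so Ȟ^0 ≅ 0
Ȟ^1 = (15 − 9) − 6 = 0, so Ȟ^1 ≅ 0
Ȟ^2 = (10 − 0) − 9 = 1, so Ȟ^2 ≅ Z/7


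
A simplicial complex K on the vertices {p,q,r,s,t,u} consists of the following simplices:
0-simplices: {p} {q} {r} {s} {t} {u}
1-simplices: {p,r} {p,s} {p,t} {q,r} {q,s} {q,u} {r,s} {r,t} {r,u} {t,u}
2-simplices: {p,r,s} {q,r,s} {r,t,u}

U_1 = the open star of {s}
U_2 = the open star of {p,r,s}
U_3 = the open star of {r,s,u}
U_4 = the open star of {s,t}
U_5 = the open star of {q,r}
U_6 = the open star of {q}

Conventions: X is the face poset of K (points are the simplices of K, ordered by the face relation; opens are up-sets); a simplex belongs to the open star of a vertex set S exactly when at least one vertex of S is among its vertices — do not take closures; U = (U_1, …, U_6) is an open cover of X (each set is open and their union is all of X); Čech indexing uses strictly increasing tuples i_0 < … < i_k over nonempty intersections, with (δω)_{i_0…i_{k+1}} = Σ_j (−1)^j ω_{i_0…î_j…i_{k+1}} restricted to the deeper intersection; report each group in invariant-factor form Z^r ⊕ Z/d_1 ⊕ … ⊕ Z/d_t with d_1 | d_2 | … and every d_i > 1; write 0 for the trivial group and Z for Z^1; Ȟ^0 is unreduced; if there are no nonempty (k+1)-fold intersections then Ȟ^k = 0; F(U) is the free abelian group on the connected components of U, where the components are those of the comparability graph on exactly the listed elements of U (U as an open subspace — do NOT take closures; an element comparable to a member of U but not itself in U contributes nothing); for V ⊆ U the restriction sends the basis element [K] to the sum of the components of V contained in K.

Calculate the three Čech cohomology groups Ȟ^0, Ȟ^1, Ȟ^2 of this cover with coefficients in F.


Ȟ^0 ≅ Z, Ȟ^1 ≅ Z^2, Ȟ^2 ≅ 0

nonempty overlaps:
  U1={{s},{p,s},{q,s},{r,s},{p,r,s},{q,r,s}} U2={{p},{r},{s},{p,r},{p,s},{p,t},{q,r},{q,s},{r,s},{r,t},{r,u},{p,r,s},{q,r,s},{r,t,u}} U3={{r},{s},{u},{p,r},{p,s},{q,r},{q,s},{q,u},{r,s},{r,t},{r,u},{t,u},{p,r,s},{q,r,s},{r,t,u}} U4={{s},{t},{p,s},{p,t},{q,s},{r,s},{r,t},{t,u},{p,r,s},{q,r,s},{r,t,u}} U5={{q},{r},{p,r},{q,r},{q,s},{q,u},{r,s},{r,t},{r,u},{p,r,s},{q,r,s},{r,t,u}} U6={{q},{q,r},{q,s},{q,u},{q,r,s}}
  U12={{s},{p,s},{q,s},{r,s},{p,r,s},{q,r,s}} U13={{s},{p,s},{q,s},{r,s},{p,r,s},{q,r,s}} U14={{s},{p,s},{q,s},{r,s},{p,r,s},{q,r,s}} U15={{q,s},{r,s},{p,r,s},{q,r,s}} U16={{q,s},{q,r,s}} U23={{r},{s},{p,r},{p,s},{q,r},{q,s},{r,s},{r,t},{r,u},{p,r,s},{q,r,s},{r,t,u}} U24={{s},{p,s},{p,t},{q,s},{r,s},{r,t},{p,r,s},{q,r,s},{r,t,u}} U25={{r},{p,r},{q,r},{q,s},{r,s},{r,t},{r,u},{p,r,s},{q,r,s},{r,t,u}} U26={{q,r},{q,s},{q,r,s}} U34={{s},{p,s},{q,s},{r,s},{r,t},{t,u},{p,r,s},{q,r,s},{r,t,u}} U35={{r},{p,r},{q,r},{q,s},{q,u},{r,s},{r,t},{r,u},{p,r,s},{q,r,s},{r,t,u}} U36={{q,r},{q,s},{q,u},{q,r,s}} U45={{q,s},{r,s},{r,t},{p,r,s},{q,r,s},{r,t,u}} U46={{q,s},{q,r,s}} U56={{q},{q,r},{q,s},{q,u},{q,r,s}}
  U123={{s},{p,s},{q,s},{r,s},{p,r,s},{q,r,s}} U124={{s},{p,s},{q,s},{r,s},{p,r,s},{q,r,s}} U125={{q,s},{r,s},{p,r,s},{q,r,s}} U126={{q,s},{q,r,s}} U134={{s},{p,s},{q,s},{r,s},{p,r,s},{q,r,s}} U135={{q,s},{r,s},{p,r,s},{q,r,s}} U136={{q,s},{q,r,s}} U145={{q,s},{r,s},{p,r,s},{q,r,s}} U146={{q,s},{q,r,s}} U156={{q,s},{q,r,s}} U234={{s},{p,s},{q,s},{r,s},{r,t},{p,r,s},{q,r,s},{r,t,u}} U235={{r},{p,r},{q,r},{q,s},{r,s},{r,t},{r,u},{p,r,s},{q,r,s},{r,t,u}} U236={{q,r},{q,s},{q,r,s}} U245={{q,s},{r,s},{r,t},{p,r,s},{q,r,s},{r,t,u}} U246={{q,s},{q,r,s}} U256={{q,r},{q,s},{q,r,s}} U345={{q,s},{r,s},{r,t},{p,r,s},{q,r,s},{r,t,u}} U346={{q,s},{q,r,s}} U356={{q,r},{q,s},{q,u},{q,r,s}} U456={{q,s},{q,r,s}}
  U1234={{s},{p,s},{q,s},{r,s},{p,r,s},{q,r,s}} U1235={{q,s},{r,s},{p,r,s},{q,r,s}} U1236={{q,s},{q,r,s}} U1245={{q,s},{r,s},{p,r,s},{q,r,s}} U1246={{q,s},{q,r,s}} U1256={{q,s},{q,r,s}} U1345={{q,s},{r,s},{p,r,s},{q,r,s}} U1346={{q,s},{q,r,s}} U1356={{q,s},{q,r,s}} U1456={{q,s},{q,r,s}} U2345={{q,s},{r,s},{r,t},{p,r,s},{q,r,s},{r,t,u}} U2346={{q,s},{q,r,s}} U2356={{q,r},{q,s},{q,r,s}} U2456={{q,s},{q,r,s}} U3456={{q,s},{q,r,s}}
  U12345={{q,s},{r,s},{p,r,s},{q,r,s}} U12346={{q,s},{q,r,s}} U12356={{q,s},{q,r,s}} U12456={{q,s},{q,r,s}} U13456={{q,s},{q,r,s}} U23456={{q,s},{q,r,s}}
  U123456={{q,s},{q,r,s}}
components per intersection:
  U1: {{s},{p,s},{q,s},{r,s},{p,r,s},{q,r,s}}
  U2: {{p},{r},{s},{p,r},{p,s},{p,t},{q,r},{q,s},{r,s},{r,t},{r,u},{p,r,s},{q,r,s},{r,t,u}}
  U3: {{r},{s},{u},{p,r},{p,s},{q,r},{q,s},{q,u},{r,s},{r,t},{r,u},{t,u},{p,r,s},{q,r,s},{r,t,u}}
  U4: {{s},{p,s},{q,s},{r,s},{p,r,s},{q,r,s}} {{t},{p,t},{r,t},{t,u},{r,t,u}}
  U5: {{q},{r},{p,r},{q,r},{q,s},{q,u},{r,s},{r,t},{r,u},{p,r,s},{q,r,s},{r,t,u}}
  U6: {{q},{q,r},{q,s},{q,u},{q,r,s}}
  U12: {{s},{p,s},{q,s},{r,s},{p,r,s},{q,r,s}}
  U13: {{s},{p,s},{q,s},{r,s},{p,r,s},{q,r,s}}
  U14: {{s},{p,s},{q,s},{r,s},{p,r,s},{q,r,s}}
  U15: {{q,s},{r,s},{p,r,s},{q,r,s}}
  U16: {{q,s},{q,r,s}}
  U23: {{r},{s},{p,r},{p,s},{q,r},{q,s},{r,s},{r,t},{r,u},{p,r,s},{q,r,s},{r,t,u}}
  U24: {{s},{p,s},{q,s},{r,s},{p,r,s},{q,r,s}} {{p,t}} {{r,t},{r,t,u}}
  U25: {{r},{p,r},{q,r},{q,s},{r,s},{r,t},{r,u},{p,r,s},{q,r,s},{r,t,u}}
  U26: {{q,r},{q,s},{q,r,s}}
  U34: {{s},{p,s},{q,s},{r,s},{p,r,s},{q,r,s}} {{r,t},{t,u},{r,t,u}}
  U35: {{r},{p,r},{q,r},{q,s},{r,s},{r,t},{r,u},{p,r,s},{q,r,s},{r,t,u}} {{q,u}}
  U36: {{q,r},{q,s},{q,r,s}} {{q,u}}
  U45: {{q,s},{r,s},{p,r,s},{q,r,s}} {{r,t},{r,t,u}}
  U46: {{q,s},{q,r,s}}
  U56: {{q},{q,r},{q,s},{q,u},{q,r,s}}
  U123: {{s},{p,s},{q,s},{r,s},{p,r,s},{q,r,s}}
  U124: {{s},{p,s},{q,s},{r,s},{p,r,s},{q,r,s}}
  U125: {{q,s},{r,s},{p,r,s},{q,r,s}}
  U126: {{q,s},{q,r,s}}
  U134: {{s},{p,s},{q,s},{r,s},{p,r,s},{q,r,s}}
  U135: {{q,s},{r,s},{p,r,s},{q,r,s}}
  U136: {{q,s},{q,r,s}}
  U145: {{q,s},{r,s},{p,r,s},{q,r,s}}
  U146: {{q,s},{q,r,s}}
  U156: {{q,s},{q,r,s}}
  U234: {{s},{p,s},{q,s},{r,s},{p,r,s},{q,r,s}} {{r,t},{r,t,u}}
  U235: {{r},{p,r},{q,r},{q,s},{r,s},{r,t},{r,u},{p,r,s},{q,r,s},{r,t,u}}
  U236: {{q,r},{q,s},{q,r,s}}
  U245: {{q,s},{r,s},{p,r,s},{q,r,s}} {{r,t},{r,t,u}}
  U246: {{q,s},{q,r,s}}
  U256: {{q,r},{q,s},{q,r,s}}
  U345: {{q,s},{r,s},{p,r,s},{q,r,s}} {{r,t},{r,t,u}}
  U346: {{q,s},{q,r,s}}
  U356: {{q,r},{q,s},{q,r,s}} {{q,u}}
  U456: {{q,s},{q,r,s}}
  U1234: {{s},{p,s},{q,s},{r,s},{p,r,s},{q,r,s}}
  U1235: {{q,s},{r,s},{p,r,s},{q,r,s}}
  U1236: {{q,s},{q,r,s}}
  U1245: {{q,s},{r,s},{p,r,s},{q,r,s}}
  U1246: {{q,s},{q,r,s}}
  U1256: {{q,s},{q,r,s}}
  U1345: {{q,s},{r,s},{p,r,s},{q,r,s}}
  U1346: {{q,s},{q,r,s}}
  U1356: {{q,s},{q,r,s}}
  U1456: {{q,s},{q,r,s}}
  U2345: {{q,s},{r,s},{p,r,s},{q,r,s}} {{r,t},{r,t,u}}
  U2346: {{q,s},{q,r,s}}
  U2356: {{q,r},{q,s},{q,r,s}}
  U2456: {{q,s},{q,r,s}}
  U3456: {{q,s},{q,r,s}}
  U12345: {{q,s},{r,s},{p,r,s},{q,r,s}}
  U12346: {{q,s},{q,r,s}}
  U12356: {{q,s},{q,r,s}}
  U12456: {{q,s},{q,r,s}}
  U13456: {{q,s},{q,r,s}}
  U23456: {{q,s},{q,r,s}}
  U123456: {{q,s},{q,r,s}}
C dims 7,21,24,16; δ0: rk 6, SNF 1^6; δ1: rk 13, SNF 1^13; δ2: rk 11, SNF 1^11
degree 0: 7−6−0 = 1 → Ȟ^0 ≅ Z
degree 1: 21−13−6 = 2 → Ȟ^1 ≅ Z^2
degree 2: 24−11−13 = 0 → Ȟ^2 ≅ 0


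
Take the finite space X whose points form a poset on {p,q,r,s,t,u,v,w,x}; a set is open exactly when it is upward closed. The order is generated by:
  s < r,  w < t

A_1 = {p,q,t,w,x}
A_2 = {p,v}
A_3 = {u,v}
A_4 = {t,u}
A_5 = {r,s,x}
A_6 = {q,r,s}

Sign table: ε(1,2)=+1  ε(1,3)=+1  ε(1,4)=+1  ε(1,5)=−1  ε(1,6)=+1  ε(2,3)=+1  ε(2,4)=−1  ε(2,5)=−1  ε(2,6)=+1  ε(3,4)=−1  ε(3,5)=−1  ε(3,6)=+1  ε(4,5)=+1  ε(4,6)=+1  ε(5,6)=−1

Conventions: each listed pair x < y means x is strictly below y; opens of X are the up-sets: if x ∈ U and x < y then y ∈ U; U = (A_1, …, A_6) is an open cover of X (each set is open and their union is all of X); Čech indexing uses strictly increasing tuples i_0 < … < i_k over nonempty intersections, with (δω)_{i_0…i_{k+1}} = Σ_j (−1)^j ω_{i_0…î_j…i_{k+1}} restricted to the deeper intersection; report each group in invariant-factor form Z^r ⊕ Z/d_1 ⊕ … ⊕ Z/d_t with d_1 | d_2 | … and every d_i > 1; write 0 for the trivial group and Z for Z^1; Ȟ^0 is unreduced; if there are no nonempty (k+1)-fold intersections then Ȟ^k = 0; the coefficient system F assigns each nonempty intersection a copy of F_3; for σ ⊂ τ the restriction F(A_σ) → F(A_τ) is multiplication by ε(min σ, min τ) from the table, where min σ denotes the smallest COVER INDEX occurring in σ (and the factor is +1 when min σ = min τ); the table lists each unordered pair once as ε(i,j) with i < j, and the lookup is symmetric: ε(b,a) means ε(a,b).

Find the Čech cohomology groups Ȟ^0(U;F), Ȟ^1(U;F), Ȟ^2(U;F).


Ȟ^0 = 0, Ȟ^1 = Z/3 and Ȟ^2 = 0

nonempty intersections:
  A12={p} A14={t} A15={x} A16={q} A23={v} A34={u} A56={r,s}
C dims 6,7; δ0: rk_F3 6
Ȟ^0: (6−6)−0=0 ⇒ 0
Ȟ^1: (7−0)−6=1 ⇒ Z/3
Ȟ^2: (0−0)−0=0 ⇒ 0


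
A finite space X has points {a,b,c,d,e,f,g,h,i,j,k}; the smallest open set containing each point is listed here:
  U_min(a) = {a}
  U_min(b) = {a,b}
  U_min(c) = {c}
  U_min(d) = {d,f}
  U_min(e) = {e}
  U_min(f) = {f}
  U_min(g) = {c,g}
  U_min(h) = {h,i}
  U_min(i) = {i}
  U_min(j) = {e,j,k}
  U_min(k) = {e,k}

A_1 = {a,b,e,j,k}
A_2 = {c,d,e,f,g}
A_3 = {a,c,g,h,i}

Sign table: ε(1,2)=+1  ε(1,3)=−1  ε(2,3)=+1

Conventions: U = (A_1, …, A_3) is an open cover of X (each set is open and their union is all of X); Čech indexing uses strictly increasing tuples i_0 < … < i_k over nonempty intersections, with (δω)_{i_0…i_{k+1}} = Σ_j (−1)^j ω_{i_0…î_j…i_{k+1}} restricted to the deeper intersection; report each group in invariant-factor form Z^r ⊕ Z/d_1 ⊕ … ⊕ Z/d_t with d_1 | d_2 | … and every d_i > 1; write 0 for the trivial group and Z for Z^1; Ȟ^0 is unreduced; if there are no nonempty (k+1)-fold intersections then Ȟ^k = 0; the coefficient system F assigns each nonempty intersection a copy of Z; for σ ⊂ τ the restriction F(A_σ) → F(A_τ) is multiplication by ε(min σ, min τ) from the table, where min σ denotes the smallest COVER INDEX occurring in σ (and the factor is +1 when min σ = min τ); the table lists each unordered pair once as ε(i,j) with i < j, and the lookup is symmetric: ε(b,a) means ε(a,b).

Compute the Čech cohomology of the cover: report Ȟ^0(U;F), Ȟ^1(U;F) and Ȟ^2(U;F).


Ȟ^0 ≅ 0, Ȟ^1 ≅ Z/2, Ȟ^2 ≅ 0

nonempty overlaps:
  A12={e} A13={a} A23={c,g}
C dims 3,3; δ0: rk 3, SNF 1^2·2
degree 0: 3−3−0 = 0 → Ȟ^0 ≅ 0
degree 1: 3−0−3 = 0 plus torsion [2] → Ȟ^1 ≅ Z/2
degree 2: 0−0−0 = 0 → Ȟ^2 ≅ 0


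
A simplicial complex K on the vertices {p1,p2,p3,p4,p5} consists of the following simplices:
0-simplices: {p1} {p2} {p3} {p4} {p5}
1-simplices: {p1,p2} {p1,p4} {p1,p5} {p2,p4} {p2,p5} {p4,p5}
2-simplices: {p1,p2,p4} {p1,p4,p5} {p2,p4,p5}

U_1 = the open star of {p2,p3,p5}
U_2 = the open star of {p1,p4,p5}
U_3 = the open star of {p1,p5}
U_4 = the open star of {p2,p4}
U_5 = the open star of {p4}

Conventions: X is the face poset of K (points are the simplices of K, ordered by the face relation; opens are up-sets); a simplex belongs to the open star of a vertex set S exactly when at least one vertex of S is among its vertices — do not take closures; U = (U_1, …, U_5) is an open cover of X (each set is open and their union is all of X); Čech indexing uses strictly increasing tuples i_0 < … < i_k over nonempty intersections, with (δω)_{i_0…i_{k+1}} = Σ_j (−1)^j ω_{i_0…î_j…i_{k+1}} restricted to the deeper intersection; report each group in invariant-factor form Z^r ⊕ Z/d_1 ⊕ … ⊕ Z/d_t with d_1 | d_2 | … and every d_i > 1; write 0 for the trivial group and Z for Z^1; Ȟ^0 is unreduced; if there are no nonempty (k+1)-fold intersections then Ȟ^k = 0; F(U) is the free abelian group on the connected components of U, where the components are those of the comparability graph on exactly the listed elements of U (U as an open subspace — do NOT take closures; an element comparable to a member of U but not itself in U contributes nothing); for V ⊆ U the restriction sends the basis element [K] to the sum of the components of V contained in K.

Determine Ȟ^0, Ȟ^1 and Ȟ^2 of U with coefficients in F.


intersection data:
  U1={{p2},{p3},{p5},{p1,p2},{p1,p5},{p2,p4},{p2,p5},{p4,p5},{p1,p2,p4},{p1,p4,p5},{p2,p4,p5}} U2={{p1},{p4},{p5},{p1,p2},{p1,p4},{p1,p5},{p2,p4},{p2,p5},{p4,p5},{p1,p2,p4},{p1,p4,p5},{p2,p4,p5}} U3={{p1},{p5},{p1,p2},{p1,p4},{p1,p5},{p2,p5},{p4,p5},{p1,p2,p4},{p1,p4,p5},{p2,p4,p5}} U4={{p2},{p4},{p1,p2},{p1,p4},{p2,p4},{p2,p5},{p4,p5},{p1,p2,p4},{p1,p4,p5},{p2,p4,p5}} U5={{p4},{p1,p4},{p2,p4},{p4,p5},{p1,p2,p4},{p1,p4,p5},{p2,p4,p5}}
  U12={{p5},{p1,p2},{p1,p5},{p2,p4},{p2,p5},{p4,p5},{p1,p2,p4},{p1,p4,p5},{p2,p4,p5}} U13={{p5},{p1,p2},{p1,p5},{p2,p5},{p4,p5},{p1,p2,p4},{p1,p4,p5},{p2,p4,p5}} U14={{p2},{p1,p2},{p2,p4},{p2,p5},{p4,p5},{p1,p2,p4},{p1,p4,p5},{p2,p4,p5}} U15={{p2,p4},{p4,p5},{p1,p2,p4},{p1,p4,p5},{p2,p4,p5}} U23={{p1},{p5},{p1,p2},{p1,p4},{p1,p5},{p2,p5},{p4,p5},{p1,p2,p4},{p1,p4,p5},{p2,p4,p5}} U24={{p4},{p1,p2},{p1,p4},{p2,p4},{p2,p5},{p4,p5},{p1,p2,p4},{p1,p4,p5},{p2,p4,p5}} U25={{p4},{p1,p4},{p2,p4},{p4,p5},{p1,p2,p4},{p1,p4,p5},{p2,p4,p5}} U34={{p1,p2},{p1,p4},{p2,p5},{p4,p5},{p1,p2,p4},{p1,p4,p5},{p2,p4,p5}} U35={{p1,p4},{p4,p5},{p1,p2,p4},{p1,p4,p5},{p2,p4,p5}} U45={{p4},{p1,p4},{p2,p4},{p4,p5},{p1,p2,p4},{p1,p4,p5},{p2,p4,p5}}
  U123={{p5},{p1,p2},{p1,p5},{p2,p5},{p4,p5},{p1,p2,p4},{p1,p4,p5},{p2,p4,p5}} U124={{p1,p2},{p2,p4},{p2,p5},{p4,p5},{p1,p2,p4},{p1,p4,p5},{p2,p4,p5}} U125={{p2,p4},{p4,p5},{p1,p2,p4},{p1,p4,p5},{p2,p4,p5}} U134={{p1,p2},{p2,p5},{p4,p5},{p1,p2,p4},{p1,p4,p5},{p2,p4,p5}} U135={{p4,p5},{p1,p2,p4},{p1,p4,p5},{p2,p4,p5}} U145={{p2,p4},{p4,p5},{p1,p2,p4},{p1,p4,p5},{p2,p4,p5}} U234={{p1,p2},{p1,p4},{p2,p5},{p4,p5},{p1,p2,p4},{p1,p4,p5},{p2,p4,p5}} U235={{p1,p4},{p4,p5},{p1,p2,p4},{p1,p4,p5},{p2,p4,p5}} U245={{p4},{p1,p4},{p2,p4},{p4,p5},{p1,p2,p4},{p1,p4,p5},{p2,p4,p5}} U345={{p1,p4},{p4,p5},{p1,p2,p4},{p1,p4,p5},{p2,p4,p5}}
  U1234={{p1,p2},{p2,p5},{p4,p5},{p1,p2,p4},{p1,p4,p5},{p2,p4,p5}} U1235={{p4,p5},{p1,p2,p4},{p1,p4,p5},{p2,p4,p5}} U1245={{p2,p4},{p4,p5},{p1,p2,p4},{p1,p4,p5},{p2,p4,p5}} U1345={{p4,p5},{p1,p2,p4},{p1,p4,p5},{p2,p4,p5}} U2345={{p1,p4},{p4,p5},{p1,p2,p4},{p1,p4,p5},{p2,p4,p5}}
  U12345={{p4,p5},{p1,p2,p4},{p1,p4,p5},{p2,p4,p5}}
components per intersection:
  U1: {{p2},{p5},{p1,p2},{p1,p5},{p2,p4},{p2,p5},{p4,p5},{p1,p2,p4},{p1,p4,p5},{p2,p4,p5}} {{p3}}
  U2: {{p1},{p4},{p5},{p1,p2},{p1,p4},{p1,p5},{p2,p4},{p2,p5},{p4,p5},{p1,p2,p4},{p1,p4,p5},{p2,p4,p5}}
  U3: {{p1},{p5},{p1,p2},{p1,p4},{p1,p5},{p2,p5},{p4,p5},{p1,p2,p4},{p1,p4,p5},{p2,p4,p5}}
  U4: {{p2},{p4},{p1,p2},{p1,p4},{p2,p4},{p2,p5},{p4,p5},{p1,p2,p4},{p1,p4,p5},{p2,p4,p5}}
  U5: {{p4},{p1,p4},{p2,p4},{p4,p5},{p1,p2,p4},{p1,p4,p5},{p2,p4,p5}}
  U12: {{p5},{p1,p2},{p1,p5},{p2,p4},{p2,p5},{p4,p5},{p1,p2,p4},{p1,p4,p5},{p2,p4,p5}}
  U13: {{p5},{p1,p5},{p2,p5},{p4,p5},{p1,p4,p5},{p2,p4,p5}} {{p1,p2},{p1,p2,p4}}
  U14: {{p2},{p1,p2},{p2,p4},{p2,p5},{p4,p5},{p1,p2,p4},{p1,p4,p5},{p2,p4,p5}}
  U15: {{p2,p4},{p4,p5},{p1,p2,p4},{p1,p4,p5},{p2,p4,p5}}
  U23: {{p1},{p5},{p1,p2},{p1,p4},{p1,p5},{p2,p5},{p4,p5},{p1,p2,p4},{p1,p4,p5},{p2,p4,p5}}
  U24: {{p4},{p1,p2},{p1,p4},{p2,p4},{p2,p5},{p4,p5},{p1,p2,p4},{p1,p4,p5},{p2,p4,p5}}
  U25: {{p4},{p1,p4},{p2,p4},{p4,p5},{p1,p2,p4},{p1,p4,p5},{p2,p4,p5}}
  U34: {{p1,p2},{p1,p4},{p2,p5},{p4,p5},{p1,p2,p4},{p1,p4,p5},{p2,p4,p5}}
  U35: {{p1,p4},{p4,p5},{p1,p2,p4},{p1,p4,p5},{p2,p4,p5}}
  U45: {{p4},{p1,p4},{p2,p4},{p4,p5},{p1,p2,p4},{p1,p4,p5},{p2,p4,p5}}
  U123: {{p5},{p1,p5},{p2,p5},{p4,p5},{p1,p4,p5},{p2,p4,p5}} {{p1,p2},{p1,p2,p4}}
  U124: {{p1,p2},{p2,p4},{p2,p5},{p4,p5},{p1,p2,p4},{p1,p4,p5},{p2,p4,p5}}
  U125: {{p2,p4},{p4,p5},{p1,p2,p4},{p1,p4,p5},{p2,p4,p5}}
  U134: {{p1,p2},{p1,p2,p4}} {{p2,p5},{p4,p5},{p1,p4,p5},{p2,p4,p5}}
  U135: {{p4,p5},{p1,p4,p5},{p2,p4,p5}} {{p1,p2,p4}}
  U145: {{p2,p4},{p4,p5},{p1,p2,p4},{p1,p4,p5},{p2,p4,p5}}
  U234: {{p1,p2},{p1,p4},{p2,p5},{p4,p5},{p1,p2,p4},{p1,p4,p5},{p2,p4,p5}}
  U235: {{p1,p4},{p4,p5},{p1,p2,p4},{p1,p4,p5},{p2,p4,p5}}
  U245: {{p4},{p1,p4},{p2,p4},{p4,p5},{p1,p2,p4},{p1,p4,p5},{p2,p4,p5}}
  U345: {{p1,p4},{p4,p5},{p1,p2,p4},{p1,p4,p5},{p2,p4,p5}}
  U1234: {{p1,p2},{p1,p2,p4}} {{p2,p5},{p4,p5},{p1,p4,p5},{p2,p4,p5}}
  U1235: {{p4,p5},{p1,p4,p5},{p2,p4,p5}} {{p1,p2,p4}}
  U1245: {{p2,p4},{p4,p5},{p1,p2,p4},{p1,p4,p5},{p2,p4,p5}}
  U1345: {{p4,p5},{p1,p4,p5},{p2,p4,p5}} {{p1,p2,p4}}
  U2345: {{p1,p4},{p4,p5},{p1,p2,p4},{p1,p4,p5},{p2,p4,p5}}
  U12345: {{p4,p5},{p1,p4,p5},{p2,p4,p5}} {{p1,p2,p4}}
C dims 6,11,13,8; δ0: rk 4, SNF 1^4; δ1: rk 7, SNF 1^7; δ2: rk 6, SNF 1^6
Ȟ^0 = (6 − 4) − 0 = 2, so Ȟ^0 ≅ Z^2
Ȟ^1 = (11 − 7) − 4 = 0, so Ȟ^1 ≅ 0
Ȟ^2 = (13 − 6) − 7 = 0, so Ȟ^2 ≅ 0

Ȟ^0(U;F) ≅ Z^2, Ȟ^1(U;F) ≅ 0 and Ȟ^2(U;F) ≅ 0


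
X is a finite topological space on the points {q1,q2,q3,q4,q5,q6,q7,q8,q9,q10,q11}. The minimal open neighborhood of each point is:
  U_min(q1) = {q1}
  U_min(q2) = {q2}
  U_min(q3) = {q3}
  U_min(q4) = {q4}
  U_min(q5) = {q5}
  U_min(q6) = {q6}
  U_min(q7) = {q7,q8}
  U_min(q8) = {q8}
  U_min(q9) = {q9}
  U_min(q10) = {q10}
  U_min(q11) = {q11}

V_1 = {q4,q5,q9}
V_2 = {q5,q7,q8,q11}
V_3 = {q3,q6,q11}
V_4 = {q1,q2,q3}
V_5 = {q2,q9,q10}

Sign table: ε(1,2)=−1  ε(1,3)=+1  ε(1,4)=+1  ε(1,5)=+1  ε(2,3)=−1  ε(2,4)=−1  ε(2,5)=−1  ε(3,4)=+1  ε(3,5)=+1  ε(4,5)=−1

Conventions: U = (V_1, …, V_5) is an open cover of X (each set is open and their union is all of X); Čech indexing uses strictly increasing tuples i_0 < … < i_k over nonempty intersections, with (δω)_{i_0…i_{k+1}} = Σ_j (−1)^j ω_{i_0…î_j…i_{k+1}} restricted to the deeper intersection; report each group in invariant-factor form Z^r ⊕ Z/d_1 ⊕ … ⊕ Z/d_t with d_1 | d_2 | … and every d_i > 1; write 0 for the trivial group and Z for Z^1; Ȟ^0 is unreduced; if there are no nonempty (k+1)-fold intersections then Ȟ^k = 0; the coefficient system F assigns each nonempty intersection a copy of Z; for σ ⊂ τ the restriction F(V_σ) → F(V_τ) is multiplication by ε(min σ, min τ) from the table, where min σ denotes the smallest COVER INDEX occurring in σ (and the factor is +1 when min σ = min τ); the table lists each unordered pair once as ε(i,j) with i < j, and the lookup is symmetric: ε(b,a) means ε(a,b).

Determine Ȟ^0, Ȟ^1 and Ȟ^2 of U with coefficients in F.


nonempty intersections:
  V12={q5} V15={q9} V23={q11} V34={q3} V45={q2}
C dims 5,5; δ0: rk 5, SNF 1^4·2
Ȟ^0: (5−5)−0=0 ⇒ 0
Ȟ^1: (5−0)−5=0 plus torsion [2] ⇒ Z/2
Ȟ^2: (0−0)−0=0 ⇒ 0

Ȟ^0 ≅ 0; Ȟ^1 ≅ Z/2; Ȟ^2 ≅ 0


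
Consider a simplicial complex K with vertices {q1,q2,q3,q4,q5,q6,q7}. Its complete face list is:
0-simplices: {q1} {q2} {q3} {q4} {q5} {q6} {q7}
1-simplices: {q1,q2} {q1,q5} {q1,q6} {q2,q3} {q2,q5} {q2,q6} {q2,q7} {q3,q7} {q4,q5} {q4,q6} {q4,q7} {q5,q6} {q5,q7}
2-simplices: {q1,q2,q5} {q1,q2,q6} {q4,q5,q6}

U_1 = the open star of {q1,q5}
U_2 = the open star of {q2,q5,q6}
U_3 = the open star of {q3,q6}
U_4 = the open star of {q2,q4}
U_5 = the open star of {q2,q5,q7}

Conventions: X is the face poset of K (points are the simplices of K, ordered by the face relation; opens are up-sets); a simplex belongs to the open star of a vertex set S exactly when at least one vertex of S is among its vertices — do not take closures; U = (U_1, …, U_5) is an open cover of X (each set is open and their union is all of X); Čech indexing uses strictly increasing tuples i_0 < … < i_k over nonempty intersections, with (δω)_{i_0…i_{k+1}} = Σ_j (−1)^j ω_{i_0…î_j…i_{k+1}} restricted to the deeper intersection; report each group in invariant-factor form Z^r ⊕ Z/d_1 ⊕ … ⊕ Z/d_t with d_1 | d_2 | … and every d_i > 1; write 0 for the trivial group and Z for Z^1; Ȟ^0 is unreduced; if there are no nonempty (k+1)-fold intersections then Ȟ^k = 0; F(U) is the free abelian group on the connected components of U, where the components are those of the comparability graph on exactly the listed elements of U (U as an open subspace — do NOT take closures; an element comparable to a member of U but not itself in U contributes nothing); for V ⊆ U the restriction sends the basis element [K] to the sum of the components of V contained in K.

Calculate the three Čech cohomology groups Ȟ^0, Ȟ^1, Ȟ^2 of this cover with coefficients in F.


nonempty overlaps:
  U1={{q1},{q5},{q1,q2},{q1,q5},{q1,q6},{q2,q5},{q4,q5},{q5,q6},{q5,q7},{q1,q2,q5},{q1,q2,q6},{q4,q5,q6}} U2={{q2},{q5},{q6},{q1,q2},{q1,q5},{q1,q6},{q2,q3},{q2,q5},{q2,q6},{q2,q7},{q4,q5},{q4,q6},{q5,q6},{q5,q7},{q1,q2,q5},{q1,q2,q6},{q4,q5,q6}} U3={{q3},{q6},{q1,q6},{q2,q3},{q2,q6},{q3,q7},{q4,q6},{q5,q6},{q1,q2,q6},{q4,q5,q6}} U4={{q2},{q4},{q1,q2},{q2,q3},{q2,q5},{q2,q6},{q2,q7},{q4,q5},{q4,q6},{q4,q7},{q1,q2,q5},{q1,q2,q6},{q4,q5,q6}} U5={{q2},{q5},{q7},{q1,q2},{q1,q5},{q2,q3},{q2,q5},{q2,q6},{q2,q7},{q3,q7},{q4,q5},{q4,q7},{q5,q6},{q5,q7},{q1,q2,q5},{q1,q2,q6},{q4,q5,q6}}
  U12={{q5},{q1,q2},{q1,q5},{q1,q6},{q2,q5},{q4,q5},{q5,q6},{q5,q7},{q1,q2,q5},{q1,q2,q6},{q4,q5,q6}} U13={{q1,q6},{q5,q6},{q1,q2,q6},{q4,q5,q6}} U14={{q1,q2},{q2,q5},{q4,q5},{q1,q2,q5},{q1,q2,q6},{q4,q5,q6}} U15={{q5},{q1,q2},{q1,q5},{q2,q5},{q4,q5},{q5,q6},{q5,q7},{q1,q2,q5},{q1,q2,q6},{q4,q5,q6}} U23={{q6},{q1,q6},{q2,q3},{q2,q6},{q4,q6},{q5,q6},{q1,q2,q6},{q4,q5,q6}} U24={{q2},{q1,q2},{q2,q3},{q2,q5},{q2,q6},{q2,q7},{q4,q5},{q4,q6},{q1,q2,q5},{q1,q2,q6},{q4,q5,q6}} U25={{q2},{q5},{q1,q2},{q1,q5},{q2,q3},{q2,q5},{q2,q6},{q2,q7},{q4,q5},{q5,q6},{q5,q7},{q1,q2,q5},{q1,q2,q6},{q4,q5,q6}} U34={{q2,q3},{q2,q6},{q4,q6},{q1,q2,q6},{q4,q5,q6}} U35={{q2,q3},{q2,q6},{q3,q7},{q5,q6},{q1,q2,q6},{q4,q5,q6}} U45={{q2},{q1,q2},{q2,q3},{q2,q5},{q2,q6},{q2,q7},{q4,q5},{q4,q7},{q1,q2,q5},{q1,q2,q6},{q4,q5,q6}}
  U123={{q1,q6},{q5,q6},{q1,q2,q6},{q4,q5,q6}} U124={{q1,q2},{q2,q5},{q4,q5},{q1,q2,q5},{q1,q2,q6},{q4,q5,q6}} U125={{q5},{q1,q2},{q1,q5},{q2,q5},{q4,q5},{q5,q6},{q5,q7},{q1,q2,q5},{q1,q2,q6},{q4,q5,q6}} U134={{q1,q2,q6},{q4,q5,q6}} U135={{q5,q6},{q1,q2,q6},{q4,q5,q6}} U145={{q1,q2},{q2,q5},{q4,q5},{q1,q2,q5},{q1,q2,q6},{q4,q5,q6}} U234={{q2,q3},{q2,q6},{q4,q6},{q1,q2,q6},{q4,q5,q6}} U235={{q2,q3},{q2,q6},{q5,q6},{q1,q2,q6},{q4,q5,q6}} U245={{q2},{q1,q2},{q2,q3},{q2,q5},{q2,q6},{q2,q7},{q4,q5},{q1,q2,q5},{q1,q2,q6},{q4,q5,q6}} U345={{q2,q3},{q2,q6},{q1,q2,q6},{q4,q5,q6}}
  U1234={{q1,q2,q6},{q4,q5,q6}} U1235={{q5,q6},{q1,q2,q6},{q4,q5,q6}} U1245={{q1,q2},{q2,q5},{q4,q5},{q1,q2,q5},{q1,q2,q6},{q4,q5,q6}} U1345={{q1,q2,q6},{q4,q5,q6}} U2345={{q2,q3},{q2,q6},{q1,q2,q6},{q4,q5,q6}}
  U12345={{q1,q2,q6},{q4,q5,q6}}
components per intersection:
  U1: {{q1},{q5},{q1,q2},{q1,q5},{q1,q6},{q2,q5},{q4,q5},{q5,q6},{q5,q7},{q1,q2,q5},{q1,q2,q6},{q4,q5,q6}}
  U2: {{q2},{q5},{q6},{q1,q2},{q1,q5},{q1,q6},{q2,q3},{q2,q5},{q2,q6},{q2,q7},{q4,q5},{q4,q6},{q5,q6},{q5,q7},{q1,q2,q5},{q1,q2,q6},{q4,q5,q6}}
  U3: {{q3},{q2,q3},{q3,q7}} {{q6},{q1,q6},{q2,q6},{q4,q6},{q5,q6},{q1,q2,q6},{q4,q5,q6}}
  U4: {{q2},{q1,q2},{q2,q3},{q2,q5},{q2,q6},{q2,q7},{q1,q2,q5},{q1,q2,q6}} {{q4},{q4,q5},{q4,q6},{q4,q7},{q4,q5,q6}}
  U5: {{q2},{q5},{q7},{q1,q2},{q1,q5},{q2,q3},{q2,q5},{q2,q6},{q2,q7},{q3,q7},{q4,q5},{q4,q7},{q5,q6},{q5,q7},{q1,q2,q5},{q1,q2,q6},{q4,q5,q6}}
  U12: {{q5},{q1,q2},{q1,q5},{q1,q6},{q2,q5},{q4,q5},{q5,q6},{q5,q7},{q1,q2,q5},{q1,q2,q6},{q4,q5,q6}}
  U13: {{q1,q6},{q1,q2,q6}} {{q5,q6},{q4,q5,q6}}
  U14: {{q1,q2},{q2,q5},{q1,q2,q5},{q1,q2,q6}} {{q4,q5},{q4,q5,q6}}
  U15: {{q5},{q1,q2},{q1,q5},{q2,q5},{q4,q5},{q5,q6},{q5,q7},{q1,q2,q5},{q1,q2,q6},{q4,q5,q6}}
  U23: {{q6},{q1,q6},{q2,q6},{q4,q6},{q5,q6},{q1,q2,q6},{q4,q5,q6}} {{q2,q3}}
  U24: {{q2},{q1,q2},{q2,q3},{q2,q5},{q2,q6},{q2,q7},{q1,q2,q5},{q1,q2,q6}} {{q4,q5},{q4,q6},{q4,q5,q6}}
  U25: {{q2},{q5},{q1,q2},{q1,q5},{q2,q3},{q2,q5},{q2,q6},{q2,q7},{q4,q5},{q5,q6},{q5,q7},{q1,q2,q5},{q1,q2,q6},{q4,q5,q6}}
  U34: {{q2,q3}} {{q2,q6},{q1,q2,q6}} {{q4,q6},{q4,q5,q6}}
  U35: {{q2,q3}} {{q2,q6},{q1,q2,q6}} {{q3,q7}} {{q5,q6},{q4,q5,q6}}
  U45: {{q2},{q1,q2},{q2,q3},{q2,q5},{q2,q6},{q2,q7},{q1,q2,q5},{q1,q2,q6}} {{q4,q5},{q4,q5,q6}} {{q4,q7}}
  U123: {{q1,q6},{q1,q2,q6}} {{q5,q6},{q4,q5,q6}}
  U124: {{q1,q2},{q2,q5},{q1,q2,q5},{q1,q2,q6}} {{q4,q5},{q4,q5,q6}}
  U125: {{q5},{q1,q2},{q1,q5},{q2,q5},{q4,q5},{q5,q6},{q5,q7},{q1,q2,q5},{q1,q2,q6},{q4,q5,q6}}
  U134: {{q1,q2,q6}} {{q4,q5,q6}}
  U135: {{q5,q6},{q4,q5,q6}} {{q1,q2,q6}}
  U145: {{q1,q2},{q2,q5},{q1,q2,q5},{q1,q2,q6}} {{q4,q5},{q4,q5,q6}}
  U234: {{q2,q3}} {{q2,q6},{q1,q2,q6}} {{q4,q6},{q4,q5,q6}}
  U235: {{q2,q3}} {{q2,q6},{q1,q2,q6}} {{q5,q6},{q4,q5,q6}}
  U245: {{q2},{q1,q2},{q2,q3},{q2,q5},{q2,q6},{q2,q7},{q1,q2,q5},{q1,q2,q6}} {{q4,q5},{q4,q5,q6}}
  U345: {{q2,q3}} {{q2,q6},{q1,q2,q6}} {{q4,q5,q6}}
  U1234: {{q1,q2,q6}} {{q4,q5,q6}}
  U1235: {{q5,q6},{q4,q5,q6}} {{q1,q2,q6}}
  U1245: {{q1,q2},{q2,q5},{q1,q2,q5},{q1,q2,q6}} {{q4,q5},{q4,q5,q6}}
  U1345: {{q1,q2,q6}} {{q4,q5,q6}}
  U2345: {{q2,q3}} {{q2,q6},{q1,q2,q6}} {{q4,q5,q6}}
  U12345: {{q1,q2,q6}} {{q4,q5,q6}}
C dims 7,21,22,11; δ0: rk 6, SNF 1^6; δ1: rk 13, SNF 1^13; δ2: rk 9, SNF 1^9
degree 0: 7−6−0 = 1 → Ȟ^0 ≅ Z
degree 1: 21−13−6 = 2 → Ȟ^1 ≅ Z^2
degree 2: 22−9−13 = 0 → Ȟ^2 ≅ 0

Ȟ^0 ≅ Z, Ȟ^1 ≅ Z^2, Ȟ^2 ≅ 0


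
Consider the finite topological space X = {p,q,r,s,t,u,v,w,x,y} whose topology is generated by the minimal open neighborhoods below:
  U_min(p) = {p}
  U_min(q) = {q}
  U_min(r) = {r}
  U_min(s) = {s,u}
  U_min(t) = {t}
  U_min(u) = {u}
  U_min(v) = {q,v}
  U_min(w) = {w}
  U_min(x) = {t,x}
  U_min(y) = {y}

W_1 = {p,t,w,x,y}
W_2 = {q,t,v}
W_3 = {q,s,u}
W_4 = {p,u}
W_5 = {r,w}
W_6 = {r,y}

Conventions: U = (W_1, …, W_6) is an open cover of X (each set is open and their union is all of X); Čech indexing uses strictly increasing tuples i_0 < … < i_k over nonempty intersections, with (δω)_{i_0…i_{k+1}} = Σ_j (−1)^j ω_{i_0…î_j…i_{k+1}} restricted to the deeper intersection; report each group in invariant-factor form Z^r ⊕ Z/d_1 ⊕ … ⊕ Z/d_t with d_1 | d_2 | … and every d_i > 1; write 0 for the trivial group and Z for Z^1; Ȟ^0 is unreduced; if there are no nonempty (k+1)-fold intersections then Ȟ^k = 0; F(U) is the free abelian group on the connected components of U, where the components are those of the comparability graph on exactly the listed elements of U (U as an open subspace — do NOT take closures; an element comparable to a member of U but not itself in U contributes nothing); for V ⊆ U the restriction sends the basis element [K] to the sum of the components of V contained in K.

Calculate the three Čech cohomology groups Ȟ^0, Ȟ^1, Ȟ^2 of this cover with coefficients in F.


Ȟ^0 ≅ Z^7; Ȟ^1 ≅ 0; Ȟ^2 ≅ 0

nonempty overlaps:
  W12={t} W14={p} W15={w} W16={y} W23={q} W34={u} W56={r}
components per intersection:
  W1: {p} {t,x} {w} {y}
  W2: {q,v} {t}
  W3: {q} {s,u}
  W4: {p} {u}
  W5: {r} {w}
  W6: {r} {y}
  W12: {t}
  W14: {p}
  W15: {w}
  W16: {y}
  W23: {q}
  W34: {u}
  W56: {r}
C dims 14,7; δ0: rk 7, SNF 1^7
degree 0: 14−7−0 = 7 → Ȟ^0 ≅ Z^7
degree 1: 7−0−7 = 0 → Ȟ^1 ≅ 0
degree 2: 0−0−0 = 0 → Ȟ^2 ≅ 0
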